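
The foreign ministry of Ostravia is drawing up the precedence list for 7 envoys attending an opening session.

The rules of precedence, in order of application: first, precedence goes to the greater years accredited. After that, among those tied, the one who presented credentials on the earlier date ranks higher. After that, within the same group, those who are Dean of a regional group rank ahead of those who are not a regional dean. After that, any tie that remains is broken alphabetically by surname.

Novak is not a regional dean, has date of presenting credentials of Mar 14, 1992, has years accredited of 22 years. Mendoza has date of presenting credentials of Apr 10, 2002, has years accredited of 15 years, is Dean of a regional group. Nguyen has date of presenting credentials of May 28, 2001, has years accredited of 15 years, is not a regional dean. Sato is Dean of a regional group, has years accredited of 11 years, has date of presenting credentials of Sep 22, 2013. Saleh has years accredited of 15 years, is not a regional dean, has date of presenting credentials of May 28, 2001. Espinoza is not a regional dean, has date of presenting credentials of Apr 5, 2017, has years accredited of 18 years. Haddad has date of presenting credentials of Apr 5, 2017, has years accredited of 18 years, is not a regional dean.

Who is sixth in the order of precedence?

Mendoza

By years accredited (higher first): Novak (22 years); then Espinoza and Haddad (both 18 years); then Nguyen, Saleh and Mendoza (each 15 years); then Sato (11 years).
Espinoza and Haddad both have date of presenting credentials Apr 5, 2017, so the next rule applies.
Espinoza and Haddad are each not a regional dean, so the next rule applies.
Among Espinoza and Haddad, alphabetically by surname: Espinoza before Haddad.
Among Nguyen, Saleh and Mendoza, by date of presenting credentials (earlier first): Nguyen and Saleh (May 28, 2001) before Mendoza (Apr 10, 2002).
Nguyen and Saleh are each not a regional dean, so the next rule applies.
Among Nguyen and Saleh, alphabetically by surname: Nguyen before Saleh.
Order: Novak, Espinoza, Haddad, Nguyen, Saleh, Mendoza, Sato.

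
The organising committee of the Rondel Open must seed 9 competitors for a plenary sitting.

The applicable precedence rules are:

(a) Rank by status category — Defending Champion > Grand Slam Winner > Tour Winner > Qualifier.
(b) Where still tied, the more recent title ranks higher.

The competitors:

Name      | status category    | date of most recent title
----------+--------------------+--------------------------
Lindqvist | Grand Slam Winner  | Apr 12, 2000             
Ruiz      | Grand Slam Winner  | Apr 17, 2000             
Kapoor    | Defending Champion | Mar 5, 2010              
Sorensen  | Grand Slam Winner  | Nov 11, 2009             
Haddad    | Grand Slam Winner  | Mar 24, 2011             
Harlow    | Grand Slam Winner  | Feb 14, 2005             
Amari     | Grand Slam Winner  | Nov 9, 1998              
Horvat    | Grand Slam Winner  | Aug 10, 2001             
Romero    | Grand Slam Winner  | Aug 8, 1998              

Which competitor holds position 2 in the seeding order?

By status category: Kapoor (Defending Champion); then Haddad, Sorensen, Harlow, Horvat, Ruiz, Lindqvist, Amari and Romero (Grand Slam Winner).
Among Haddad, Sorensen, Harlow, Horvat, Ruiz, Lindqvist, Amari and Romero, by date of most recent title (later first): Haddad (Mar 24, 2011) before Sorensen (Nov 11, 2009) before Harlow (Feb 14, 2005) before Horvat (Aug 10, 2001) before Ruiz (Apr 17, 2000) before Lindqvist (Apr 12, 2000) before Amari (Nov 9, 1998) before Romero (Aug 8, 1998).
Order: Kapoor, Haddad, Sorensen, Harlow, Horvat, Ruiz, Lindqvist, Amari, Romero.

Haddad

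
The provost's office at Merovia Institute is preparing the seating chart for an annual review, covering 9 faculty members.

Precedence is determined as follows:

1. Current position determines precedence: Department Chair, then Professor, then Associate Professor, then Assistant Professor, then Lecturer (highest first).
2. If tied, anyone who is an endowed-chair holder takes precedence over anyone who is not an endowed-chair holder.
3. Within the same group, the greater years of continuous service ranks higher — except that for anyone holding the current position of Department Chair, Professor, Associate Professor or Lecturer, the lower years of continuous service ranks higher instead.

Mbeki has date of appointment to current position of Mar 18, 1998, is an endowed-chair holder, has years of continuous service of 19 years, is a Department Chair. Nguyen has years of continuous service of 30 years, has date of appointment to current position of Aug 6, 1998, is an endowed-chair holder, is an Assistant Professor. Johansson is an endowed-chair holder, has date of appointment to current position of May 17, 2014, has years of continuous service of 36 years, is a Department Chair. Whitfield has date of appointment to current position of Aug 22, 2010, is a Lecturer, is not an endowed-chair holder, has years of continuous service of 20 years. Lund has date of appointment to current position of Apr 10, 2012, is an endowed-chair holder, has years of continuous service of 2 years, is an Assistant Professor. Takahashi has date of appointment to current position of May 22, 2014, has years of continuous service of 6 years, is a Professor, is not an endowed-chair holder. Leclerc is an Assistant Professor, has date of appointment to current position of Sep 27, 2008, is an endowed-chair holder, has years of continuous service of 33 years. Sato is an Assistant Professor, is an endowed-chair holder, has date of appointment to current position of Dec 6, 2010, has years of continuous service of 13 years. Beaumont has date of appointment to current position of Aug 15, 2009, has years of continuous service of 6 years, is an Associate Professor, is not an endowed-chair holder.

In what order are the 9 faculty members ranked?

By current position: Mbeki and Johansson (Department Chair); then Takahashi (Professor); then Beaumont (Associate Professor); then Leclerc, Nguyen, Sato and Lund (Assistant Professor); then Whitfield (Lecturer).
Mbeki and Johansson are each an endowed-chair holder, so the next rule applies.
Among Mbeki and Johansson, by years of continuous service (lower first) (reversed rule for this group): Mbeki (19 years) before Johansson (36 years).
Leclerc, Nguyen, Sato and Lund are each an endowed-chair holder, so the next rule applies.
Among Leclerc, Nguyen, Sato and Lund, by years of continuous service (higher first): Leclerc (33 years) before Nguyen (30 years) before Sato (13 years) before Lund (2 years).
Full order: Mbeki, Johansson, Takahashi, Beaumont, Leclerc, Nguyen, Sato, Lund, Whitfield.

Mbeki, Johansson, Takahashi, Beaumont, Leclerc, Nguyen, Sato, Lund, Whitfield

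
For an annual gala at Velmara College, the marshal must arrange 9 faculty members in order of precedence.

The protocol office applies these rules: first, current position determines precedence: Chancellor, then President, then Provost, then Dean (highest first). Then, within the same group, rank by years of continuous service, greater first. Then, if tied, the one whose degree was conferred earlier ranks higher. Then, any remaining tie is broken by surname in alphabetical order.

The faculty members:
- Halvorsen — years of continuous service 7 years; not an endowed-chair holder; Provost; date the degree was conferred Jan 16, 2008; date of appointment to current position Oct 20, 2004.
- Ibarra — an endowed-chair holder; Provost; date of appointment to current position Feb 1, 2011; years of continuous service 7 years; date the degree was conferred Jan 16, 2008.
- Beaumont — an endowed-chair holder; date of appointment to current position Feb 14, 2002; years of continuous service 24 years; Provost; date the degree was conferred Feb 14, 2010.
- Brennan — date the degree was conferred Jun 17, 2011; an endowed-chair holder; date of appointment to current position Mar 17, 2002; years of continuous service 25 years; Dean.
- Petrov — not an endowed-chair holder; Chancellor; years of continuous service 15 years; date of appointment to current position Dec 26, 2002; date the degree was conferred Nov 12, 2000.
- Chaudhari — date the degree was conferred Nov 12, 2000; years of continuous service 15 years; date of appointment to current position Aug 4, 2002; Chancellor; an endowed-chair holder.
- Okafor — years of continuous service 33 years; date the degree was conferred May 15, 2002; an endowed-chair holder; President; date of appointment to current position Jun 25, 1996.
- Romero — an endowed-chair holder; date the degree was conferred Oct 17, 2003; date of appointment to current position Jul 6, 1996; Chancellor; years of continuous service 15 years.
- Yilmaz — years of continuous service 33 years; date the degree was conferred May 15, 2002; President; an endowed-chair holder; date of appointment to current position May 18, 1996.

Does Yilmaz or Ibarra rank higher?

Yilmaz

By current position: Chaudhari, Petrov and Romero (Chancellor); then Okafor and Yilmaz (President); then Beaumont, Halvorsen and Ibarra (Provost); then Brennan (Dean).
Chaudhari, Petrov and Romero all have years of continuous service 15 years, so the next rule applies.
Among Chaudhari, Petrov and Romero, by date the degree was conferred (earlier first): Chaudhari and Petrov (Nov 12, 2000) before Romero (Oct 17, 2003).
Among Chaudhari and Petrov, alphabetically by surname: Chaudhari before Petrov.
Okafor and Yilmaz both have years of continuous service 33 years, so the next rule applies.
Okafor and Yilmaz both have date the degree was conferred May 15, 2002, so the next rule applies.
Among Okafor and Yilmaz, alphabetically by surname: Okafor before Yilmaz.
Among Beaumont, Halvorsen and Ibarra, by years of continuous service (higher first): Beaumont (24 years) before Halvorsen and Ibarra (7 years).
Halvorsen and Ibarra both have date the degree was conferred Jan 16, 2008, so the next rule applies.
Among Halvorsen and Ibarra, alphabetically by surname: Halvorsen before Ibarra.
So Yilmaz takes precedence.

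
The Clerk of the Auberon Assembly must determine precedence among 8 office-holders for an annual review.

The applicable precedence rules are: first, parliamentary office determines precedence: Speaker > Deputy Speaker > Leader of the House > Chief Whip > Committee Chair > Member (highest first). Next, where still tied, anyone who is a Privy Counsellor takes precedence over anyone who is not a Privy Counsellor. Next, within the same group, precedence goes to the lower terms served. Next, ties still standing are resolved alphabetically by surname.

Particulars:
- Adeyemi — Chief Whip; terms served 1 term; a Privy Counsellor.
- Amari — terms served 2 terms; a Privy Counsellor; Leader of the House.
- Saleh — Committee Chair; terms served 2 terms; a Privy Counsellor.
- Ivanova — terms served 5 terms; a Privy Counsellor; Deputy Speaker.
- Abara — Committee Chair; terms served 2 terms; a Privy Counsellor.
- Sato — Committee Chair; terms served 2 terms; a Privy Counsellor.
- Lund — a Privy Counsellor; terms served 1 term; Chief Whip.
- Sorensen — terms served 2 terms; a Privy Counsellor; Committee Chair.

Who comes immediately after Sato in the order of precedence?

By parliamentary office: Ivanova (Deputy Speaker); then Amari (Leader of the House); then Adeyemi and Lund (Chief Whip); then Abara, Saleh, Sato and Sorensen (Committee Chair).
Adeyemi and Lund are each a Privy Counsellor, so the next rule applies.
Adeyemi and Lund both have terms served 1 term, so the next rule applies.
Among Adeyemi and Lund, alphabetically by surname: Adeyemi before Lund.
Abara, Saleh, Sato and Sorensen are each a Privy Counsellor, so the next rule applies.
Abara, Saleh, Sato and Sorensen all have terms served 2 terms, so the next rule applies.
Among Abara, Saleh, Sato and Sorensen, alphabetically by surname: Abara before Saleh before Sato before Sorensen.
Order: Ivanova, Amari, Adeyemi, Lund, Abara, Saleh, Sato, Sorensen.

Sorensen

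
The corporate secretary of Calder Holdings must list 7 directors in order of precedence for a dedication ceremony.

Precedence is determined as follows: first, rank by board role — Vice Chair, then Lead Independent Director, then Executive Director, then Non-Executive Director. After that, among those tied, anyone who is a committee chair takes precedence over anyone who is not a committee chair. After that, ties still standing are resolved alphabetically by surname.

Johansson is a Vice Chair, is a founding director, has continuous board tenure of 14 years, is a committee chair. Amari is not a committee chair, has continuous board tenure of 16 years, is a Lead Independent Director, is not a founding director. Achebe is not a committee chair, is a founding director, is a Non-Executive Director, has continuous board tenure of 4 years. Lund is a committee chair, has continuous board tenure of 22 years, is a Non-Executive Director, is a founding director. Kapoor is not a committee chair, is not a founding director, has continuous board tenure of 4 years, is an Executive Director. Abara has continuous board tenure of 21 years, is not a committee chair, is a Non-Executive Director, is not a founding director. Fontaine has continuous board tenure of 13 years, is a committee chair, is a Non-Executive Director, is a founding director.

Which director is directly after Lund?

By board role: Johansson (Vice Chair); then Amari (Lead Independent Director); then Kapoor (Executive Director); then Fontaine, Lund, Abara and Achebe (Non-Executive Director).
Among Fontaine, Lund, Abara and Achebe, a committee chair before not a committee chair: Fontaine and Lund (a committee chair) before Abara and Achebe (not a committee chair).
Among Fontaine and Lund, alphabetically by surname: Fontaine before Lund.
Among Abara and Achebe, alphabetically by surname: Abara before Achebe.
Order: Johansson, Amari, Kapoor, Fontaine, Lund, Abara, Achebe.

Abara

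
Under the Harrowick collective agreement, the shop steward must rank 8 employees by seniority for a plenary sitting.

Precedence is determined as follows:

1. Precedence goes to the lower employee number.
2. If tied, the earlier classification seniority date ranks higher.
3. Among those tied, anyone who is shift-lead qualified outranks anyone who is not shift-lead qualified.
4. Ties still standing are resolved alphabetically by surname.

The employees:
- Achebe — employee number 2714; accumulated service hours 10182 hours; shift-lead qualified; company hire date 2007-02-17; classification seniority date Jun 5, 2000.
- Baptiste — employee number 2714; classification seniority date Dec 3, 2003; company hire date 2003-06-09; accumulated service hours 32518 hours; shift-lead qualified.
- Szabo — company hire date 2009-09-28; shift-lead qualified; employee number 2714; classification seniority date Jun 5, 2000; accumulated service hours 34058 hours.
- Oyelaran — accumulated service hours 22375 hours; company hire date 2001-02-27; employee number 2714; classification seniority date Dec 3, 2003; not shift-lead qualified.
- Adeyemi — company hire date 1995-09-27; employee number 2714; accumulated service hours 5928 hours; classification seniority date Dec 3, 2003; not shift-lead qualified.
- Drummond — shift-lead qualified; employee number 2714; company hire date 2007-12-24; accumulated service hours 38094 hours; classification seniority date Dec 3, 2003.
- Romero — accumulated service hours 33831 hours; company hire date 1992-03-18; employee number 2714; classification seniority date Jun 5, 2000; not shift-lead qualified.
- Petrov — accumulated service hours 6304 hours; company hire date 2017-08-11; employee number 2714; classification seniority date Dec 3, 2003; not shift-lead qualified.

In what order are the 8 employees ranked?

Achebe, Szabo, Romero, Baptiste, Drummond, Adeyemi, Oyelaran, Petrov

By employee number (lower first): Achebe, Szabo, Romero, Baptiste, Drummond, Adeyemi, Oyelaran and Petrov (each 2714).
Among Achebe, Szabo, Romero, Baptiste, Drummond, Adeyemi, Oyelaran and Petrov, by classification seniority date (earlier first): Achebe, Szabo and Romero (Jun 5, 2000) before Baptiste, Drummond, Adeyemi, Oyelaran and Petrov (Dec 3, 2003).
Among Achebe, Szabo and Romero, shift-lead qualified before not shift-lead qualified: Achebe and Szabo (shift-lead qualified) before Romero (not shift-lead qualified).
Among Achebe and Szabo, alphabetically by surname: Achebe before Szabo.
Among Baptiste, Drummond, Adeyemi, Oyelaran and Petrov, shift-lead qualified before not shift-lead qualified: Baptiste and Drummond (shift-lead qualified) before Adeyemi, Oyelaran and Petrov (not shift-lead qualified).
Among Baptiste and Drummond, alphabetically by surname: Baptiste before Drummond.
Among Adeyemi, Oyelaran and Petrov, alphabetically by surname: Adeyemi before Oyelaran before Petrov.
Full order: Achebe, Szabo, Romero, Baptiste, Drummond, Adeyemi, Oyelaran, Petrov.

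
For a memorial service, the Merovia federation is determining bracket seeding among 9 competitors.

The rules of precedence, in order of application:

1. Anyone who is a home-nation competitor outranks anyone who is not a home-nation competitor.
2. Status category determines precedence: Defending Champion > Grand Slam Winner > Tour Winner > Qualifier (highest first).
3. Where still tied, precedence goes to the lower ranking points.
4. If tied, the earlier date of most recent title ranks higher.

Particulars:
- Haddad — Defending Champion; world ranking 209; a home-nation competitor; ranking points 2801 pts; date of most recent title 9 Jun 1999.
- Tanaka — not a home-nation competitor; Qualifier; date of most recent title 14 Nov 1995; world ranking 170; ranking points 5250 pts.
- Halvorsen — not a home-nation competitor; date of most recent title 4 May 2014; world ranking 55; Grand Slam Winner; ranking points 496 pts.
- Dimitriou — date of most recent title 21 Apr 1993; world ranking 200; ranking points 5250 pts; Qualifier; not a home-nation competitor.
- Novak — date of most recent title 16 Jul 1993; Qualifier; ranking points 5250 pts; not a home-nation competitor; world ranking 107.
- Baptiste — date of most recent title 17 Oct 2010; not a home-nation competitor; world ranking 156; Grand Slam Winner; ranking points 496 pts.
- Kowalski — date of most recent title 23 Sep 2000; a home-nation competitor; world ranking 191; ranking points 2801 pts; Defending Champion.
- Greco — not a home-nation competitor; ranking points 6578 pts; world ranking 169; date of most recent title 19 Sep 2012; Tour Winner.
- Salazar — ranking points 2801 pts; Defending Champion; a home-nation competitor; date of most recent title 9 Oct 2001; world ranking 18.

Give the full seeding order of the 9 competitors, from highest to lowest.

By the first rule: Haddad, Kowalski and Salazar (each a home-nation competitor); then Baptiste, Halvorsen, Greco, Dimitriou, Novak and Tanaka (each not a home-nation competitor).
Haddad, Kowalski and Salazar are each Defending Champion, so the next rule applies.
Haddad, Kowalski and Salazar all have ranking points 2801 pts, so the next rule applies.
Among Haddad, Kowalski and Salazar, by date of most recent title (earlier first): Haddad (9 Jun 1999) before Kowalski (23 Sep 2000) before Salazar (9 Oct 2001).
Among Baptiste, Halvorsen, Greco, Dimitriou, Novak and Tanaka, by status category: Baptiste and Halvorsen (Grand Slam Winner) before Greco (Tour Winner) before Dimitriou, Novak and Tanaka (Qualifier).
Baptiste and Halvorsen both have ranking points 496 pts, so the next rule applies.
Among Baptiste and Halvorsen, by date of most recent title (earlier first): Baptiste (17 Oct 2010) before Halvorsen (4 May 2014).
Dimitriou, Novak and Tanaka all have ranking points 5250 pts, so the next rule applies.
Among Dimitriou, Novak and Tanaka, by date of most recent title (earlier first): Dimitriou (21 Apr 1993) before Novak (16 Jul 1993) before Tanaka (14 Nov 1995).
Full order: Haddad, Kowalski, Salazar, Baptiste, Halvorsen, Greco, Dimitriou, Novak, Tanaka.

Haddad, Kowalski, Salazar, Baptiste, Halvorsen, Greco, Dimitriou, Novak, Tanaka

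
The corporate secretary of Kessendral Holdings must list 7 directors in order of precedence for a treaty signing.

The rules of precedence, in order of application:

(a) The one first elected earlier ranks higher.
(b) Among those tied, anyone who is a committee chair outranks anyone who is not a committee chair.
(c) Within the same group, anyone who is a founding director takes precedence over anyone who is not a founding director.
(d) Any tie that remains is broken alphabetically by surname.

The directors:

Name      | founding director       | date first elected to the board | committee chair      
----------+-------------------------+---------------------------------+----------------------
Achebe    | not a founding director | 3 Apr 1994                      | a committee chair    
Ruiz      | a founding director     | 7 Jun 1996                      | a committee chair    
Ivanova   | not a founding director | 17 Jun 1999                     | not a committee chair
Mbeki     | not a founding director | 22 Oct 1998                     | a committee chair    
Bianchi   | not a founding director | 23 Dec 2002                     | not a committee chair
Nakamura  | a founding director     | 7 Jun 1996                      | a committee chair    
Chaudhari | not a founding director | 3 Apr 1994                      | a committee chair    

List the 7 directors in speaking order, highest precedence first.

Achebe, Chaudhari, Nakamura, Ruiz, Mbeki, Ivanova, Bianchi

By date first elected to the board (earlier first): Achebe and Chaudhari (both 3 Apr 1994); then Nakamura and Ruiz (both 7 Jun 1996); then Mbeki (22 Oct 1998); then Ivanova (17 Jun 1999); then Bianchi (23 Dec 2002).
Achebe and Chaudhari are each a committee chair, so the next rule applies.
Achebe and Chaudhari are each not a founding director, so the next rule applies.
Among Achebe and Chaudhari, alphabetically by surname: Achebe before Chaudhari.
Nakamura and Ruiz are each a committee chair, so the next rule applies.
Nakamura and Ruiz are each a founding director, so the next rule applies.
Among Nakamura and Ruiz, alphabetically by surname: Nakamura before Ruiz.
Full order: Achebe, Chaudhari, Nakamura, Ruiz, Mbeki, Ivanova, Bianchi.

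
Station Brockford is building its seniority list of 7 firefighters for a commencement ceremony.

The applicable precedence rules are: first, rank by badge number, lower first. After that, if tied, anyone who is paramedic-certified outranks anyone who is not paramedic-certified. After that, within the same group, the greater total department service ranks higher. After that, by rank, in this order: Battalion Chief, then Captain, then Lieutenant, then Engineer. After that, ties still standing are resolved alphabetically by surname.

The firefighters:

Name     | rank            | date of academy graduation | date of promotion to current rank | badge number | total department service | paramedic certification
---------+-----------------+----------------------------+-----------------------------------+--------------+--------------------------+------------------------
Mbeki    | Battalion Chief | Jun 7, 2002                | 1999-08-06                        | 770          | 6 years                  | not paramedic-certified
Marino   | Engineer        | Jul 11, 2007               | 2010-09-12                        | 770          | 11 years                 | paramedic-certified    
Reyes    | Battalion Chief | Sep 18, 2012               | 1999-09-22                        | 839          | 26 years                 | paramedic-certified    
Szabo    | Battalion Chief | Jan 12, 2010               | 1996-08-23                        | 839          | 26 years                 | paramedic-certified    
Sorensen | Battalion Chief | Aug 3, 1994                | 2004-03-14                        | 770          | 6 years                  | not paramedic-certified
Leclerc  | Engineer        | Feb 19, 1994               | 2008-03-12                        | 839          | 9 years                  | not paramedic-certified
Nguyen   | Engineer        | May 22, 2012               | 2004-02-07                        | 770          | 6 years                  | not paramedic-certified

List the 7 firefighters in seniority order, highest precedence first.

By badge number (lower first): Marino, Mbeki, Sorensen and Nguyen (each 770); then Reyes, Szabo and Leclerc (each 839).
Among Marino, Mbeki, Sorensen and Nguyen, paramedic-certified before not paramedic-certified: Marino (paramedic-certified) before Mbeki, Sorensen and Nguyen (not paramedic-certified).
Mbeki, Sorensen and Nguyen all have total department service 6 years, so the next rule applies.
Among Mbeki, Sorensen and Nguyen, by rank: Mbeki and Sorensen (Battalion Chief) before Nguyen (Engineer).
Among Mbeki and Sorensen, alphabetically by surname: Mbeki before Sorensen.
Among Reyes, Szabo and Leclerc, paramedic-certified before not paramedic-certified: Reyes and Szabo (paramedic-certified) before Leclerc (not paramedic-certified).
Reyes and Szabo both have total department service 26 years, so the next rule applies.
Reyes and Szabo are each Battalion Chief, so the next rule applies.
Among Reyes and Szabo, alphabetically by surname: Reyes before Szabo.
Full order: Marino, Mbeki, Sorensen, Nguyen, Reyes, Szabo, Leclerc.

Marino, Mbeki, Sorensen, Nguyen, Reyes, Szabo, Leclerc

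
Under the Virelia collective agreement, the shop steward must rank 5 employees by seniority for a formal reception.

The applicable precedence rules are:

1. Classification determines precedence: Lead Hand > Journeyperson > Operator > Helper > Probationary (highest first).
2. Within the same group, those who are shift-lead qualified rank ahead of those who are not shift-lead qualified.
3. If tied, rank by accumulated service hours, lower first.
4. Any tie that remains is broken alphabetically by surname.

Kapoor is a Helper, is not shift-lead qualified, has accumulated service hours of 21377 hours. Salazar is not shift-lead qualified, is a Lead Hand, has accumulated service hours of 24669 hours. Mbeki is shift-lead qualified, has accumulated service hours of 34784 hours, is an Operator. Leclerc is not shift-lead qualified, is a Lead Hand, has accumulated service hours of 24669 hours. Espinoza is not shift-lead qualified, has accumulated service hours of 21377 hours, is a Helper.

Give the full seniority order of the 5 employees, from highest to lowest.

Leclerc, Salazar, Mbeki, Espinoza, Kapoor

By classification: Leclerc and Salazar (Lead Hand); then Mbeki (Operator); then Espinoza and Kapoor (Helper).
Leclerc and Salazar are each not shift-lead qualified, so the next rule applies.
Leclerc and Salazar both have accumulated service hours 24669 hours, so the next rule applies.
Among Leclerc and Salazar, alphabetically by surname: Leclerc before Salazar.
Espinoza and Kapoor are each not shift-lead qualified, so the next rule applies.
Espinoza and Kapoor both have accumulated service hours 21377 hours, so the next rule applies.
Among Espinoza and Kapoor, alphabetically by surname: Espinoza before Kapoor.
Full order: Leclerc, Salazar, Mbeki, Espinoza, Kapoor.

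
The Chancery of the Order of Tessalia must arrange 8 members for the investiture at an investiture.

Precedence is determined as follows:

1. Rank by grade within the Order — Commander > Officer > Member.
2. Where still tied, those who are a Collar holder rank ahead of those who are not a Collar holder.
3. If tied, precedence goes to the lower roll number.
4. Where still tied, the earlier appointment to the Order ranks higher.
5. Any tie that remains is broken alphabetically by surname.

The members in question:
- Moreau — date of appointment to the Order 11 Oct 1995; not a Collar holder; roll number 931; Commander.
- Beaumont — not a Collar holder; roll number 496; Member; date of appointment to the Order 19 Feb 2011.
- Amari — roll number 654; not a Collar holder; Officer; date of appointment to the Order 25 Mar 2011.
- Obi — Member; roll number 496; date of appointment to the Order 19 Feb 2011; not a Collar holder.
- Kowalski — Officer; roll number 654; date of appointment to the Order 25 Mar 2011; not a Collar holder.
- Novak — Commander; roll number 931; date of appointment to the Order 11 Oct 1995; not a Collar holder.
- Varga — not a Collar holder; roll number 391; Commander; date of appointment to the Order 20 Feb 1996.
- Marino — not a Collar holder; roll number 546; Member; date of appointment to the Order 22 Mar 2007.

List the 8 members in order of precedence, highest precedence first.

By grade within the Order: Varga, Moreau and Novak (Commander); then Amari and Kowalski (Officer); then Beaumont, Obi and Marino (Member).
Varga, Moreau and Novak are each not a Collar holder, so the next rule applies.
Among Varga, Moreau and Novak, by roll number (lower first): Varga (391) before Moreau and Novak (931).
Moreau and Novak both have date of appointment to the Order 11 Oct 1995, so the next rule applies.
Among Moreau and Novak, alphabetically by surname: Moreau before Novak.
Amari and Kowalski are each not a Collar holder, so the next rule applies.
Amari and Kowalski both have roll number 654, so the next rule applies.
Amari and Kowalski both have date of appointment to the Order 25 Mar 2011, so the next rule applies.
Among Amari and Kowalski, alphabetically by surname: Amari before Kowalski.
Beaumont, Obi and Marino are each not a Collar holder, so the next rule applies.
Among Beaumont, Obi and Marino, by roll number (lower first): Beaumont and Obi (496) before Marino (546).
Beaumont and Obi both have date of appointment to the Order 19 Feb 2011, so the next rule applies.
Among Beaumont and Obi, alphabetically by surname: Beaumont before Obi.
Full order: Varga, Moreau, Novak, Amari, Kowalski, Beaumont, Obi, Marino.

Varga, Moreau, Novak, Amari, Kowalski, Beaumont, Obi, Marino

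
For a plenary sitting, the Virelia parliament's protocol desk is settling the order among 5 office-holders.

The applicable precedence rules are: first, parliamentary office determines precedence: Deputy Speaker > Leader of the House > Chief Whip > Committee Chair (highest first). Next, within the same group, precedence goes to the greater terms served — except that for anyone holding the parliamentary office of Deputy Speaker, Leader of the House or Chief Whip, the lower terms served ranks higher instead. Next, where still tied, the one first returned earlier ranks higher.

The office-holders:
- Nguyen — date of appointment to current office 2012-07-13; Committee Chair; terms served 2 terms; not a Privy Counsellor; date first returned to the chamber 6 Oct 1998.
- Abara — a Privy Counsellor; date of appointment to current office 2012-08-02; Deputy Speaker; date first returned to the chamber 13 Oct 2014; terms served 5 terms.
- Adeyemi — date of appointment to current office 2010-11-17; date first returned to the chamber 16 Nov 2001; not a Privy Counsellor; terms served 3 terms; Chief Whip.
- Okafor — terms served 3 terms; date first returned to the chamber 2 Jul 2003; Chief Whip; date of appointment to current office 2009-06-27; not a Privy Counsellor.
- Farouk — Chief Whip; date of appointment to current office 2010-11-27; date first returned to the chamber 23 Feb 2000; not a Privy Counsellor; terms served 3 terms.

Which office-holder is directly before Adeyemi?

By parliamentary office: Abara (Deputy Speaker); then Farouk, Adeyemi and Okafor (Chief Whip); then Nguyen (Committee Chair).
Farouk, Adeyemi and Okafor all have terms served 3 terms, so the next rule applies.
Among Farouk, Adeyemi and Okafor, by date first returned to the chamber (earlier first): Farouk (23 Feb 2000) before Adeyemi (16 Nov 2001) before Okafor (2 Jul 2003).
Order: Abara, Farouk, Adeyemi, Okafor, Nguyen.

Farouk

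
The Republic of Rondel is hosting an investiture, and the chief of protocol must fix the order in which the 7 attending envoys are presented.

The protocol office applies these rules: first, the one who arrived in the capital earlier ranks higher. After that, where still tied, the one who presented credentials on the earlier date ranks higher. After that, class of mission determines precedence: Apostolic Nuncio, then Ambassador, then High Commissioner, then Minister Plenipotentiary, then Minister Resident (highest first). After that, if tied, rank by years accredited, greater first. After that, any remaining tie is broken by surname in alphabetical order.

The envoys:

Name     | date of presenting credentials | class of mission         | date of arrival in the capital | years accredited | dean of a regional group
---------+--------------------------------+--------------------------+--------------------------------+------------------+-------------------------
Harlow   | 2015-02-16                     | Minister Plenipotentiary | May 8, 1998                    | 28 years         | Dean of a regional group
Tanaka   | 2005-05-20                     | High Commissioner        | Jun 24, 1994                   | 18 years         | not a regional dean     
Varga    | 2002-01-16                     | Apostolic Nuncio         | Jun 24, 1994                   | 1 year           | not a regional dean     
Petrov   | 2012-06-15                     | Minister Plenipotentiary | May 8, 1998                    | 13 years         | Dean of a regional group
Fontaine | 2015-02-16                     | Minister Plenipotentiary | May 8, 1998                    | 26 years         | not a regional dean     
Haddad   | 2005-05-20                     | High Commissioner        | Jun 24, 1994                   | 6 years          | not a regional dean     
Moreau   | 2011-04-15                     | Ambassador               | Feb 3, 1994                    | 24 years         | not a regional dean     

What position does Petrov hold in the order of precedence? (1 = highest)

By date of arrival in the capital (earlier first): Moreau (Feb 3, 1994); then Varga, Tanaka and Haddad (each Jun 24, 1994); then Petrov, Harlow and Fontaine (each May 8, 1998).
Among Varga, Tanaka and Haddad, by date of presenting credentials (earlier first): Varga (2002-01-16) before Tanaka and Haddad (2005-05-20).
Tanaka and Haddad are each High Commissioner, so the next rule applies.
Among Tanaka and Haddad, by years accredited (higher first): Tanaka (18 years) before Haddad (6 years).
Among Petrov, Harlow and Fontaine, by date of presenting credentials (earlier first): Petrov (2012-06-15) before Harlow and Fontaine (2015-02-16).
Harlow and Fontaine are each Minister Plenipotentiary, so the next rule applies.
Among Harlow and Fontaine, by years accredited (higher first): Harlow (28 years) before Fontaine (26 years).
Order: Moreau, Varga, Tanaka, Haddad, Petrov, Harlow, Fontaine. So position 5.

5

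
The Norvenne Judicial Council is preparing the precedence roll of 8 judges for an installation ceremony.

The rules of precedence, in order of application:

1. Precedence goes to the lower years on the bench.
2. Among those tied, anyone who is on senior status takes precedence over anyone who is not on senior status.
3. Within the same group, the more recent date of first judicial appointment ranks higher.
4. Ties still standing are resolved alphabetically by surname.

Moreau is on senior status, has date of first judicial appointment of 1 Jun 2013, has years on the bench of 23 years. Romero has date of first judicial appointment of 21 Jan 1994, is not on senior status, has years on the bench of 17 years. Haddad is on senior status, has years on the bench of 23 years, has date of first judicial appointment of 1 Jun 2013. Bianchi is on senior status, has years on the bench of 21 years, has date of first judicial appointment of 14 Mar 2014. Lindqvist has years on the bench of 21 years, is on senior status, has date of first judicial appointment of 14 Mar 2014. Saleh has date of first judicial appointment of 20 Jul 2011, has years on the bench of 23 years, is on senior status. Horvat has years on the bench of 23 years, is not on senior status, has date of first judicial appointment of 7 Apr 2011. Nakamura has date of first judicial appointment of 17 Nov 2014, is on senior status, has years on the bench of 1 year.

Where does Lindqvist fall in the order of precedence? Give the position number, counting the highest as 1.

By years on the bench (lower first): Nakamura (1 year); then Romero (17 years); then Bianchi and Lindqvist (both 21 years); then Haddad, Moreau, Saleh and Horvat (each 23 years).
Bianchi and Lindqvist are each on senior status, so the next rule applies.
Bianchi and Lindqvist both have date of first judicial appointment 14 Mar 2014, so the next rule applies.
Among Bianchi and Lindqvist, alphabetically by surname: Bianchi before Lindqvist.
Among Haddad, Moreau, Saleh and Horvat, on senior status before not on senior status: Haddad, Moreau and Saleh (on senior status) before Horvat (not on senior status).
Among Haddad, Moreau and Saleh, by date of first judicial appointment (later first): Haddad and Moreau (1 Jun 2013) before Saleh (20 Jul 2011).
Among Haddad and Moreau, alphabetically by surname: Haddad before Moreau.
Order: Nakamura, Romero, Bianchi, Lindqvist, Haddad, Moreau, Saleh, Horvat. So position 4.

4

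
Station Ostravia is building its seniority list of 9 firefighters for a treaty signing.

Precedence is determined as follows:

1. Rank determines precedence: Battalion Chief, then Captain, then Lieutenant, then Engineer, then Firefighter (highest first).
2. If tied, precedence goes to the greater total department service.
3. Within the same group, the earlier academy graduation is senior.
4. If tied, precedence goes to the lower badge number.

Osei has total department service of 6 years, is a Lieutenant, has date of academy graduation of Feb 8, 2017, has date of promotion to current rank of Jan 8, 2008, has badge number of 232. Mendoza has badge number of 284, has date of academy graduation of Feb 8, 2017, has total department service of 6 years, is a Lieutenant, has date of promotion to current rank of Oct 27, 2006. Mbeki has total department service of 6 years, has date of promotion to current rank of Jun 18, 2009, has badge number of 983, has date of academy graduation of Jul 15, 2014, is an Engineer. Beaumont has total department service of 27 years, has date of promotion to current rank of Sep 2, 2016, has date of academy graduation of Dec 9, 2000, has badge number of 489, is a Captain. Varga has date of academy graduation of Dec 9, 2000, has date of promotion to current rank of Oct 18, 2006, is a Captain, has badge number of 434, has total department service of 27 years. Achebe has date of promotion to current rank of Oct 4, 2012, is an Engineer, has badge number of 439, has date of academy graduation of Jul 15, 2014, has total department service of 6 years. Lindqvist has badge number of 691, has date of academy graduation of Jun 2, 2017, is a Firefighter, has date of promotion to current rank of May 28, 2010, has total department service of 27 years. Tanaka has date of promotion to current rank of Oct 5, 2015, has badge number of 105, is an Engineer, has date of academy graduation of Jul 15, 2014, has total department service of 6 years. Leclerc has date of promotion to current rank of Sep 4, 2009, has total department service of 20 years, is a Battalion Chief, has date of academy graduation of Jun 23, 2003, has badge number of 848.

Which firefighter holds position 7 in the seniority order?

Achebe

By rank: Leclerc (Battalion Chief); then Varga and Beaumont (Captain); then Osei and Mendoza (Lieutenant); then Tanaka, Achebe and Mbeki (Engineer); then Lindqvist (Firefighter).
Varga and Beaumont both have total department service 27 years, so the next rule applies.
Varga and Beaumont both have date of academy graduation Dec 9, 2000, so the next rule applies.
Among Varga and Beaumont, by badge number (lower first): Varga (434) before Beaumont (489).
Osei and Mendoza both have total department service 6 years, so the next rule applies.
Osei and Mendoza both have date of academy graduation Feb 8, 2017, so the next rule applies.
Among Osei and Mendoza, by badge number (lower first): Osei (232) before Mendoza (284).
Tanaka, Achebe and Mbeki all have total department service 6 years, so the next rule applies.
Tanaka, Achebe and Mbeki all have date of academy graduation Jul 15, 2014, so the next rule applies.
Among Tanaka, Achebe and Mbeki, by badge number (lower first): Tanaka (105) before Achebe (439) before Mbeki (983).
Order: Leclerc, Varga, Beaumont, Osei, Mendoza, Tanaka, Achebe, Mbeki, Lindqvist.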